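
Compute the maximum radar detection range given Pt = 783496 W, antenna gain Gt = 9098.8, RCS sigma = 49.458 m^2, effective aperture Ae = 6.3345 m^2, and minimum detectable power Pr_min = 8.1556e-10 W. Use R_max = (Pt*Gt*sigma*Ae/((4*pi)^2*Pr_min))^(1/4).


R^4 = 783496*9098.8*49.458*6.3345 / ((4*pi)^2 * 8.1556e-10) = 1.734180e+19
R_max = 1.734180e+19^0.25 = 64532 m

64532 m


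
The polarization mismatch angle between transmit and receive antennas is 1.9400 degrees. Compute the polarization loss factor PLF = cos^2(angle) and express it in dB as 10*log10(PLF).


PLF_linear = cos^2(1.9400 deg) = 0.9988540
PLF_dB = 10 * log10(0.9988540) = -4.980e-03 dB

-4.980e-03 dB


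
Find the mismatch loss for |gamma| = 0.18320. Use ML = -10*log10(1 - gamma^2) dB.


ML = -10 * log10(1 - 0.18320^2) = -10 * log10(0.96643776) = 0.1483 dB

0.1483 dB


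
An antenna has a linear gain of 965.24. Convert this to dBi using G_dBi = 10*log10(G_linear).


G_dBi = 10 * log10(965.24) = 29.85 dBi

29.85 dBi


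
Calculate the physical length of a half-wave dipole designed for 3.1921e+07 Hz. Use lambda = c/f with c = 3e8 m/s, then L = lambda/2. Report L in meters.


lambda = c / f = 3.0000e+08 / 3.1921e+07 = 9.398202 m
L = lambda / 2 = 9.398202 / 2 = 4.699 m

4.699 m


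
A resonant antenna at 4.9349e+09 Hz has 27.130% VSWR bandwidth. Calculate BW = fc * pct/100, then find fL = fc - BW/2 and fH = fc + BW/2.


BW = 4.9349e+09 * 27.130/100 = 1.338838e+09 Hz
fL = 4.9349e+09 - 1.338838e+09/2 = 4.265e+09 Hz
fH = 4.9349e+09 + 1.338838e+09/2 = 5.604e+09 Hz

BW=1.339e+09 Hz, fL=4.265e+09 Hz, fH=5.604e+09 Hz


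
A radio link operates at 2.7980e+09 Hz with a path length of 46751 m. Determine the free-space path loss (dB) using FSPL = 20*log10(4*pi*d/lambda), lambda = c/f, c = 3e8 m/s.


lambda = c / f = 3.0000e+08 / 2.7980e+09 = 0.1072194 m
FSPL = 20 * log10(4*pi*46751/0.1072194) = 134.8 dB

134.8 dB


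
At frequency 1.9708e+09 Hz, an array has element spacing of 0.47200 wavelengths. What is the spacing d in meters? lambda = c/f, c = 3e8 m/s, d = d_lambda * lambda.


lambda = c / f = 3.0000e+08 / 1.9708e+09 = 0.1522224 m
d = 0.47200 * 0.1522224 = 0.07185 m

0.07185 m


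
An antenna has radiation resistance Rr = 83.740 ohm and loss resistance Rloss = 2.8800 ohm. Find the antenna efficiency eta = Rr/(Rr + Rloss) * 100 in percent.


eta = 83.740 / (83.740 + 2.8800) * 100 = 96.68%

96.68%


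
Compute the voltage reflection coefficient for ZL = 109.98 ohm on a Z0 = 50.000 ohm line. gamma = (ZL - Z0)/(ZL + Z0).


gamma = (109.98 - 50.000) / (109.98 + 50.000) = 0.3749

0.3749


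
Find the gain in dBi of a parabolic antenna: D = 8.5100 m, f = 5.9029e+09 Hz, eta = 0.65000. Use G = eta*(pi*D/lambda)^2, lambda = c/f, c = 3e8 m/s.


lambda = c / f = 3.0000e+08 / 5.9029e+09 = 0.05082248 m
G_linear = 0.65000 * (pi * 8.5100 / 0.05082248)^2 = 179870.7
G_dBi = 10 * log10(179870.7) = 52.55 dBi

52.55 dBi


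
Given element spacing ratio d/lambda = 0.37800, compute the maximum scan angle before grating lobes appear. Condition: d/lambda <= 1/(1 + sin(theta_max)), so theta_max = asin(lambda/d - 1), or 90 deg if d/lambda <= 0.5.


lambda/d - 1 = 1/0.37800 - 1 = 1.645503 >= 1
d/lambda <= 0.5, so the array can scan to endfire without grating lobes: theta_max = 90 deg

90 deg


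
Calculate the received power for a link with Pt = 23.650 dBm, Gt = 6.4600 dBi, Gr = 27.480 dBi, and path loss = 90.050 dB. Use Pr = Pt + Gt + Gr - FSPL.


Pr = 23.650 + 6.4600 + 27.480 - 90.050 = -32.46 dBm

-32.46 dBm


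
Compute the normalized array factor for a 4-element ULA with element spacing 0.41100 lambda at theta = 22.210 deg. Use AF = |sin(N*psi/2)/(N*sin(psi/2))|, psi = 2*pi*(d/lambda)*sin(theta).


psi = 2*pi*0.41100*sin(22.210 deg) = 0.9761492 rad
AF = |sin(4*0.9761492/2) / (4*sin(0.9761492/2))| = 0.4948

0.4948


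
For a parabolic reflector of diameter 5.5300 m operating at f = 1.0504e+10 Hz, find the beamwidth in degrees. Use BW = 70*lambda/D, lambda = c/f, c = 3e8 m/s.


lambda = c / f = 3.0000e+08 / 1.0504e+10 = 0.02856055 m
BW = 70 * 0.02856055 / 5.5300 = 0.3615 deg

0.3615 deg


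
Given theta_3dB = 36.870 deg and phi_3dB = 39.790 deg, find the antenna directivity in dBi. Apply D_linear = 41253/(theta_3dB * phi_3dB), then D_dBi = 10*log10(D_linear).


D_linear = 41253 / (36.870 * 39.790) = 28.11956
D_dBi = 10 * log10(28.11956) = 14.49 dBi

14.49 dBi


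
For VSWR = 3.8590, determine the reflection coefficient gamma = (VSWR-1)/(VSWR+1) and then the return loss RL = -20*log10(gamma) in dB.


gamma = (3.8590 - 1) / (3.8590 + 1) = 0.5883927
RL = -20 * log10(0.5883927) = 4.607 dB

4.607 dB


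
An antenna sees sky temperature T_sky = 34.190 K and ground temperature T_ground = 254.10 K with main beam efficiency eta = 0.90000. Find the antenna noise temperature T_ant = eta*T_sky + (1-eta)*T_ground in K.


T_ant = 0.90000 * 34.190 + (1 - 0.90000) * 254.10 = 56.18 K

56.18 K


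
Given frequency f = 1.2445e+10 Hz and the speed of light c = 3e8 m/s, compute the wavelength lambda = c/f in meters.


lambda = c / f = 3.0000e+08 / 1.2445e+10 = 0.02411 m

0.02411 m


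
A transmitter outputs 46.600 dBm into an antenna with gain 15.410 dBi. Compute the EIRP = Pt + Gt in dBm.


EIRP = Pt + Gt = 46.600 + 15.410 = 62.01 dBm

62.01 dBm


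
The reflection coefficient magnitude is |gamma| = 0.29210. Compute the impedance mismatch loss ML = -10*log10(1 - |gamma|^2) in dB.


ML = -10 * log10(1 - 0.29210^2) = -10 * log10(0.91467759) = 0.3873 dB

0.3873 dB


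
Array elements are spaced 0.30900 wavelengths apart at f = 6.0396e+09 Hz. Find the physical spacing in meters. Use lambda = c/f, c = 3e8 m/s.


lambda = c / f = 3.0000e+08 / 6.0396e+09 = 0.04967216 m
d = 0.30900 * 0.04967216 = 0.01535 m

0.01535 m


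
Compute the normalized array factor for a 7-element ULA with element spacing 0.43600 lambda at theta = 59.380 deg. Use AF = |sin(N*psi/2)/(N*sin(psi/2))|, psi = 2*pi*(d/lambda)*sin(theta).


psi = 2*pi*0.43600*sin(59.380 deg) = 2.357489 rad
AF = |sin(7*2.357489/2) / (7*sin(2.357489/2))| = 0.1425

0.1425


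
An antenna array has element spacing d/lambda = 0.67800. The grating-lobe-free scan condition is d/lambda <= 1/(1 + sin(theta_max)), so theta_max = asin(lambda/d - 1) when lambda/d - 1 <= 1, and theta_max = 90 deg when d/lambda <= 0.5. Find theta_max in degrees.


lambda/d - 1 = 1/0.67800 - 1 = 0.4749263
theta_max = asin(0.4749263) = 28.35 deg

28.35 deg


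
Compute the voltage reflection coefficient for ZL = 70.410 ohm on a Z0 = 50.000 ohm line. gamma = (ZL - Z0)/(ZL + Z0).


gamma = (70.410 - 50.000) / (70.410 + 50.000) = 0.1695

0.1695


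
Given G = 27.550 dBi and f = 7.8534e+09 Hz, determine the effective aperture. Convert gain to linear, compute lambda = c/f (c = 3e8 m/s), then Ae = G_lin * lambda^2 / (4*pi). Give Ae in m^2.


lambda = c / f = 3.0000e+08 / 7.8534e+09 = 0.03820002 m
G_linear = 10^(27.550/10) = 568.8529
Ae = G_linear * lambda^2 / (4*pi) = 568.8529 * 0.03820002^2 / (4*pi) = 0.06606 m^2

0.06606 m^2


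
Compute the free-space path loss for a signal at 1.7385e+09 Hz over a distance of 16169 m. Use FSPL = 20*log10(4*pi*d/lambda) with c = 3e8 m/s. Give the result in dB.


lambda = c / f = 3.0000e+08 / 1.7385e+09 = 0.1725626 m
FSPL = 20 * log10(4*pi*16169/0.1725626) = 121.4 dB

121.4 dB


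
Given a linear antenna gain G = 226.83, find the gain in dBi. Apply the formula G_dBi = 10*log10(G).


G_dBi = 10 * log10(226.83) = 23.56 dBi

23.56 dBi


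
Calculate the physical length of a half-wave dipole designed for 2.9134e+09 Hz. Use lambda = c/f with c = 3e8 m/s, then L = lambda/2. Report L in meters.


lambda = c / f = 3.0000e+08 / 2.9134e+09 = 0.1029725 m
L = lambda / 2 = 0.1029725 / 2 = 0.05149 m

0.05149 m


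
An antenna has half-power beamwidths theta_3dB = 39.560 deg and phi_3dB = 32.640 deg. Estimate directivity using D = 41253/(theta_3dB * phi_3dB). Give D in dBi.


D_linear = 41253 / (39.560 * 32.640) = 31.94840
D_dBi = 10 * log10(31.94840) = 15.04 dBi

15.04 dBi


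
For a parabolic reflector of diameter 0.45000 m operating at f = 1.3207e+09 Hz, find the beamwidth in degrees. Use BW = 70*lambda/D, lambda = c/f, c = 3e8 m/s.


lambda = c / f = 3.0000e+08 / 1.3207e+09 = 0.2271523 m
BW = 70 * 0.2271523 / 0.45000 = 35.33 deg

35.33 deg


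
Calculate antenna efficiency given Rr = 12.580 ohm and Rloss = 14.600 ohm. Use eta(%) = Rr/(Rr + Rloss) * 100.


eta = 12.580 / (12.580 + 14.600) * 100 = 46.28%

46.28%


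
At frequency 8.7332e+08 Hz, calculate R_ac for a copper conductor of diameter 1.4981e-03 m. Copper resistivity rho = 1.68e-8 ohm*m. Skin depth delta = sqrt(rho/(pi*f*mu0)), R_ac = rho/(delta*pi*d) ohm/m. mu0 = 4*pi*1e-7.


delta = sqrt(1.68e-8 / (pi * 8.7332e+08 * 4*pi*1e-7)) = 2.207436e-06 m
R_ac = 1.68e-8 / (2.207436e-06 * pi * 1.4981e-03) = 1.617 ohm/m

1.617 ohm/m


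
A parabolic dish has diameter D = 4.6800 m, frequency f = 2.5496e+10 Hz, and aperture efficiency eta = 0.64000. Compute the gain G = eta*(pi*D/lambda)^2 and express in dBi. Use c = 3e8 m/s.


lambda = c / f = 3.0000e+08 / 2.5496e+10 = 0.01176655 m
G_linear = 0.64000 * (pi * 4.6800 / 0.01176655)^2 = 999247.7
G_dBi = 10 * log10(999247.7) = 60.00 dBi

60.00 dBi


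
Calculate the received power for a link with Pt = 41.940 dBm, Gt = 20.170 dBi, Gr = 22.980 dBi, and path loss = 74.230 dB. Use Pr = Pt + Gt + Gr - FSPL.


Pr = 41.940 + 20.170 + 22.980 - 74.230 = 10.86 dBm

10.86 dBm


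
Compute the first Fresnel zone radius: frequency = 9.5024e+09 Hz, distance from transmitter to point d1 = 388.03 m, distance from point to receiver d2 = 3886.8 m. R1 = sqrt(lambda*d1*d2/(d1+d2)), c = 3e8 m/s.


lambda = c / f = 3.0000e+08 / 9.5024e+09 = 0.03157097 m
R1 = sqrt(0.03157097 * 388.03 * 3886.8 / (388.03 + 3886.8)) = 3.337 m

3.337 m


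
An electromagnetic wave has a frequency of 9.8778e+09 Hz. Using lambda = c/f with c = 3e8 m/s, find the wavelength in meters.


lambda = c / f = 3.0000e+08 / 9.8778e+09 = 0.03037 m

0.03037 m


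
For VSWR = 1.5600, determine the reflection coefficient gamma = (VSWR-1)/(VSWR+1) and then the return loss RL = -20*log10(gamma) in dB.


gamma = (1.5600 - 1) / (1.5600 + 1) = 0.2187500
RL = -20 * log10(0.2187500) = 13.20 dB

13.20 dB


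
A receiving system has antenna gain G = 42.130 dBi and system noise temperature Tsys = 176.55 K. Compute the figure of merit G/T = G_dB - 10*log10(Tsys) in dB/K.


G/T = 42.130 - 10*log10(176.55) = 42.130 - 22.46868 = 19.66 dB/K

19.66 dB/K


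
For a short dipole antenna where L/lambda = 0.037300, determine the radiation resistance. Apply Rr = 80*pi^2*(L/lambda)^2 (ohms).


Rr = 80 * pi^2 * (0.037300)^2 = 80 * 9.869604 * 1.391290e-03 = 1.099 ohm

1.099 ohm


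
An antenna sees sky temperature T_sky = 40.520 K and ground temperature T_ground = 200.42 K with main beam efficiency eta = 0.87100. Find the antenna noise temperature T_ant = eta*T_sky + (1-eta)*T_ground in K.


T_ant = 0.87100 * 40.520 + (1 - 0.87100) * 200.42 = 61.15 K

61.15 K


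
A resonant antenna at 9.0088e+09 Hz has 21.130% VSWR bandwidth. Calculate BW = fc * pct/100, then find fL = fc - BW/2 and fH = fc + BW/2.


BW = 9.0088e+09 * 21.130/100 = 1.903559e+09 Hz
fL = 9.0088e+09 - 1.903559e+09/2 = 8.057e+09 Hz
fH = 9.0088e+09 + 1.903559e+09/2 = 9.961e+09 Hz

BW=1.904e+09 Hz, fL=8.057e+09 Hz, fH=9.961e+09 Hz


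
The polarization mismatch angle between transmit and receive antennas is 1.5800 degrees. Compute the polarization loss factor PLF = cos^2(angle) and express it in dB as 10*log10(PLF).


PLF_linear = cos^2(1.5800 deg) = 0.9992397
PLF_dB = 10 * log10(0.9992397) = -3.303e-03 dB

-3.303e-03 dB


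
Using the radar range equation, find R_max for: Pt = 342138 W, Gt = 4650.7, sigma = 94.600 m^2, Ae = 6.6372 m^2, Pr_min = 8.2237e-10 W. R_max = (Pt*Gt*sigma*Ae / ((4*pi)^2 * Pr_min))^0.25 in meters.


R^4 = 342138*4650.7*94.600*6.6372 / ((4*pi)^2 * 8.2237e-10) = 7.693230e+18
R_max = 7.693230e+18^0.25 = 52666 m

52666 m


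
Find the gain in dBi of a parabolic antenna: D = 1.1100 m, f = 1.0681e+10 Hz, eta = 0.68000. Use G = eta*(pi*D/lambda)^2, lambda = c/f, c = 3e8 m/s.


lambda = c / f = 3.0000e+08 / 1.0681e+10 = 0.02808726 m
G_linear = 0.68000 * (pi * 1.1100 / 0.02808726)^2 = 10481.80
G_dBi = 10 * log10(10481.80) = 40.20 dBi

40.20 dBi


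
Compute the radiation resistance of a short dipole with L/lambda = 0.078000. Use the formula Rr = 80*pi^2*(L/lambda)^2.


Rr = 80 * pi^2 * (0.078000)^2 = 80 * 9.869604 * 6.084000e-03 = 4.804 ohm

4.804 ohm


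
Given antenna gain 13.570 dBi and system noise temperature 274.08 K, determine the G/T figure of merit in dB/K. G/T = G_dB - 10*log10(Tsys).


G/T = 13.570 - 10*log10(274.08) = 13.570 - 24.37877 = -10.81 dB/K

-10.81 dB/K


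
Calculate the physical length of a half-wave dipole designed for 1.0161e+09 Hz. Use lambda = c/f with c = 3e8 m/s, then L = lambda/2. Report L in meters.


lambda = c / f = 3.0000e+08 / 1.0161e+09 = 0.2952465 m
L = lambda / 2 = 0.2952465 / 2 = 0.1476 m

0.1476 m


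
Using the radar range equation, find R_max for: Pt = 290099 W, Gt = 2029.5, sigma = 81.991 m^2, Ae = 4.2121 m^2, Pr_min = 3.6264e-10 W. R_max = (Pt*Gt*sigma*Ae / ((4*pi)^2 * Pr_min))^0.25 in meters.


R^4 = 290099*2029.5*81.991*4.2121 / ((4*pi)^2 * 3.6264e-10) = 3.550624e+18
R_max = 3.550624e+18^0.25 = 43409 m

43409 m


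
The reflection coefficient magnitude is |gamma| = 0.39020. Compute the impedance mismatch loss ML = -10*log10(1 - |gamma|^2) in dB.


ML = -10 * log10(1 - 0.39020^2) = -10 * log10(0.84774396) = 0.7174 dB

0.7174 dB


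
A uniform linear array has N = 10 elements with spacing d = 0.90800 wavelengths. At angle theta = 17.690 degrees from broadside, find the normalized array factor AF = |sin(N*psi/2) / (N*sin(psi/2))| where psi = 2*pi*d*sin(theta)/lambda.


psi = 2*pi*0.90800*sin(17.690 deg) = 1.733600 rad
AF = |sin(10*1.733600/2) / (10*sin(1.733600/2))| = 0.09007

0.09007


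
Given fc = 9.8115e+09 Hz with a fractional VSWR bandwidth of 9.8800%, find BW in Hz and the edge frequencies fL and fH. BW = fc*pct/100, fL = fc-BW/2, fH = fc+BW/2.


BW = 9.8115e+09 * 9.8800/100 = 9.693762e+08 Hz
fL = 9.8115e+09 - 9.693762e+08/2 = 9.327e+09 Hz
fH = 9.8115e+09 + 9.693762e+08/2 = 1.030e+10 Hz

BW=9.694e+08 Hz, fL=9.327e+09 Hz, fH=1.030e+10 Hz


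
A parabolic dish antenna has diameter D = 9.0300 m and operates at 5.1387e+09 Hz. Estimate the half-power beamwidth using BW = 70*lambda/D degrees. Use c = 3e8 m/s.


lambda = c / f = 3.0000e+08 / 5.1387e+09 = 0.05838052 m
BW = 70 * 0.05838052 / 9.0300 = 0.4526 deg

0.4526 deg


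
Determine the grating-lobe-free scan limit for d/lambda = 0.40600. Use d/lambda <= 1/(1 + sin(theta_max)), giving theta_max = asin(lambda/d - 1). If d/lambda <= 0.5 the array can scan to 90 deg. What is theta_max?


lambda/d - 1 = 1/0.40600 - 1 = 1.463054 >= 1
d/lambda <= 0.5, so the array can scan to endfire without grating lobes: theta_max = 90 deg

90 deg


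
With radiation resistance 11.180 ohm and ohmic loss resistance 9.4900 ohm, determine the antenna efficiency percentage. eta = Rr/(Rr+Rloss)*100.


eta = 11.180 / (11.180 + 9.4900) * 100 = 54.09%

54.09%


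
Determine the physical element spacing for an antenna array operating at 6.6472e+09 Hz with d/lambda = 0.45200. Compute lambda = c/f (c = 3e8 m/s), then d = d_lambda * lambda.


lambda = c / f = 3.0000e+08 / 6.6472e+09 = 0.04513178 m
d = 0.45200 * 0.04513178 = 0.02040 m

0.02040 m


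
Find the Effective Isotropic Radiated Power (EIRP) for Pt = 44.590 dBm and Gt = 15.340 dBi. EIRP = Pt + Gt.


EIRP = Pt + Gt = 44.590 + 15.340 = 59.93 dBm

59.93 dBm


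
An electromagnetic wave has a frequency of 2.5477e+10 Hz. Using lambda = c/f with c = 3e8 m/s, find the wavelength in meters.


lambda = c / f = 3.0000e+08 / 2.5477e+10 = 0.01178 m

0.01178 m


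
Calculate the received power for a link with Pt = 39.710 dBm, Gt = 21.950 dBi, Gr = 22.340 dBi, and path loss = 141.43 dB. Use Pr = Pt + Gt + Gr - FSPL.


Pr = 39.710 + 21.950 + 22.340 - 141.43 = -57.43 dBm

-57.43 dBm


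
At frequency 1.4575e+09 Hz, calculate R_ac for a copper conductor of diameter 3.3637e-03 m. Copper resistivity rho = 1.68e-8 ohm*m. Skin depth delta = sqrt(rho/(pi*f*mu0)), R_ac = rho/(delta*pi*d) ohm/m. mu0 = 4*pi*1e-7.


delta = sqrt(1.68e-8 / (pi * 1.4575e+09 * 4*pi*1e-7)) = 1.708718e-06 m
R_ac = 1.68e-8 / (1.708718e-06 * pi * 3.3637e-03) = 0.9304 ohm/m

0.9304 ohm/m


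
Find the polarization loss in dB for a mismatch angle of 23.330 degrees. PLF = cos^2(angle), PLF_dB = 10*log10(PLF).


PLF_linear = cos^2(23.330 deg) = 0.8431631
PLF_dB = 10 * log10(0.8431631) = -0.7409 dB

-0.7409 dB


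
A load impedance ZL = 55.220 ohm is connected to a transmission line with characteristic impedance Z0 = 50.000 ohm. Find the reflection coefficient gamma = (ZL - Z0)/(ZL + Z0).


gamma = (55.220 - 50.000) / (55.220 + 50.000) = 0.04961

0.04961


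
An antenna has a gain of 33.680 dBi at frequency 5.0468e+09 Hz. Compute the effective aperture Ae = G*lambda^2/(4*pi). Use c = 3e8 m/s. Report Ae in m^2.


lambda = c / f = 3.0000e+08 / 5.0468e+09 = 0.05944361 m
G_linear = 10^(33.680/10) = 2333.458
Ae = G_linear * lambda^2 / (4*pi) = 2333.458 * 0.05944361^2 / (4*pi) = 0.6561 m^2

0.6561 m^2


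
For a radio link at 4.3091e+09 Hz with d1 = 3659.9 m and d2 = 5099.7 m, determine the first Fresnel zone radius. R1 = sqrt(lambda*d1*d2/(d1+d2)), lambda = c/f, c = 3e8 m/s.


lambda = c / f = 3.0000e+08 / 4.3091e+09 = 0.06962011 m
R1 = sqrt(0.06962011 * 3659.9 * 5099.7 / (3659.9 + 5099.7)) = 12.18 m

12.18 m


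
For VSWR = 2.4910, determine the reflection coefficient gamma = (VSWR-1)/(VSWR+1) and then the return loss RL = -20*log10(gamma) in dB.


gamma = (2.4910 - 1) / (2.4910 + 1) = 0.4270983
RL = -20 * log10(0.4270983) = 7.389 dB

7.389 dB


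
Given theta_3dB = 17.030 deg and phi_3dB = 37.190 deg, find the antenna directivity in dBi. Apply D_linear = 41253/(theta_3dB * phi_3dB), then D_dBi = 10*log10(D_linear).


D_linear = 41253 / (17.030 * 37.190) = 65.13504
D_dBi = 10 * log10(65.13504) = 18.14 dBi

18.14 dBi


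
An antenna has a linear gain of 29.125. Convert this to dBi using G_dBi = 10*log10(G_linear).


G_dBi = 10 * log10(29.125) = 14.64 dBi

14.64 dBi


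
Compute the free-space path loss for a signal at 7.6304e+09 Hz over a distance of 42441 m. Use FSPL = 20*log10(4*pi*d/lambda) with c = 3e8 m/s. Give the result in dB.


lambda = c / f = 3.0000e+08 / 7.6304e+09 = 0.03931642 m
FSPL = 20 * log10(4*pi*42441/0.03931642) = 142.6 dB

142.6 dB


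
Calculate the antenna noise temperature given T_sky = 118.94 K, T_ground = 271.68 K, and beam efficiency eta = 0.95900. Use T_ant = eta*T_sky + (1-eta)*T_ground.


T_ant = 0.95900 * 118.94 + (1 - 0.95900) * 271.68 = 125.2 K

125.2 K


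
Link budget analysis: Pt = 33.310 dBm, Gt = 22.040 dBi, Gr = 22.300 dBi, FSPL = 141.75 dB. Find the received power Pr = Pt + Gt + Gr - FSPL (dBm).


Pr = 33.310 + 22.040 + 22.300 - 141.75 = -64.10 dBm

-64.10 dBm


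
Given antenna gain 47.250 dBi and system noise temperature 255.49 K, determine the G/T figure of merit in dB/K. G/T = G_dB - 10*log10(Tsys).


G/T = 47.250 - 10*log10(255.49) = 47.250 - 24.07374 = 23.18 dB/K

23.18 dB/K


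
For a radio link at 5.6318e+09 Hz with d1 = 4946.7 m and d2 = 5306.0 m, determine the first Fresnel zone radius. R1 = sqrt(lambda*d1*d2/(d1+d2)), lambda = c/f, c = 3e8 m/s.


lambda = c / f = 3.0000e+08 / 5.6318e+09 = 0.05326894 m
R1 = sqrt(0.05326894 * 4946.7 * 5306.0 / (4946.7 + 5306.0)) = 11.68 m

11.68 m


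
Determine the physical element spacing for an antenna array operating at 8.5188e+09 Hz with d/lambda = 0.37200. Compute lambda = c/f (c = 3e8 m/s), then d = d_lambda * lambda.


lambda = c / f = 3.0000e+08 / 8.5188e+09 = 0.03521623 m
d = 0.37200 * 0.03521623 = 0.01310 m

0.01310 m


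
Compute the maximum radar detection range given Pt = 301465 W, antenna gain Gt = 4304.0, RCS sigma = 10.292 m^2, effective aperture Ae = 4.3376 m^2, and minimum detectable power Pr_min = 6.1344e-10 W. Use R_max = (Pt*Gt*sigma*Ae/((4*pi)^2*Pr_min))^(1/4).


R^4 = 301465*4304.0*10.292*4.3376 / ((4*pi)^2 * 6.1344e-10) = 5.979524e+17
R_max = 5.979524e+17^0.25 = 27808 m

27808 m


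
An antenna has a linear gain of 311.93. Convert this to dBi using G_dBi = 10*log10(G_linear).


G_dBi = 10 * log10(311.93) = 24.94 dBi

24.94 dBi


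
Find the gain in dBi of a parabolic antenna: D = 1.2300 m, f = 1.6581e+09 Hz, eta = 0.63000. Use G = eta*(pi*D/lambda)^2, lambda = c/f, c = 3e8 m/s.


lambda = c / f = 3.0000e+08 / 1.6581e+09 = 0.1809300 m
G_linear = 0.63000 * (pi * 1.2300 / 0.1809300)^2 = 287.3620
G_dBi = 10 * log10(287.3620) = 24.58 dBi

24.58 dBi


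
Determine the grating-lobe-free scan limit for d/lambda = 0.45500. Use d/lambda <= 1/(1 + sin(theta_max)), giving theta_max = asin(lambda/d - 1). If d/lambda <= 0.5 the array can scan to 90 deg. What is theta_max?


lambda/d - 1 = 1/0.45500 - 1 = 1.197802 >= 1
d/lambda <= 0.5, so the array can scan to endfire without grating lobes: theta_max = 90 deg

90 deg


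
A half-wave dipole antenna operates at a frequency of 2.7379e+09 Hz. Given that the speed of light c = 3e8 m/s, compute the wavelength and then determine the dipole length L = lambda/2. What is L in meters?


lambda = c / f = 3.0000e+08 / 2.7379e+09 = 0.1095730 m
L = lambda / 2 = 0.1095730 / 2 = 0.05479 m

0.05479 m


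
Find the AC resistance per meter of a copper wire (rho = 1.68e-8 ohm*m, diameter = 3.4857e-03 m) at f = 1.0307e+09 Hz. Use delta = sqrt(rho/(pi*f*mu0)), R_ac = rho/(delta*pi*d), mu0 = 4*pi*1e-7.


delta = sqrt(1.68e-8 / (pi * 1.0307e+09 * 4*pi*1e-7)) = 2.031929e-06 m
R_ac = 1.68e-8 / (2.031929e-06 * pi * 3.4857e-03) = 0.7550 ohm/m

0.7550 ohm/m


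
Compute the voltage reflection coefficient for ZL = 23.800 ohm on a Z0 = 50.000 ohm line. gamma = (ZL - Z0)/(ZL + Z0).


gamma = (23.800 - 50.000) / (23.800 + 50.000) = -0.3550

-0.3550


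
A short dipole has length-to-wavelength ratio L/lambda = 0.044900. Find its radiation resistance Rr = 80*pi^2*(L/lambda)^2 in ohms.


Rr = 80 * pi^2 * (0.044900)^2 = 80 * 9.869604 * 2.016010e-03 = 1.592 ohm

1.592 ohm


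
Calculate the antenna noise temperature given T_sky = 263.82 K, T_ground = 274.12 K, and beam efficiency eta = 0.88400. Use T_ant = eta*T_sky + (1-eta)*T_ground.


T_ant = 0.88400 * 263.82 + (1 - 0.88400) * 274.12 = 265.0 K

265.0 K


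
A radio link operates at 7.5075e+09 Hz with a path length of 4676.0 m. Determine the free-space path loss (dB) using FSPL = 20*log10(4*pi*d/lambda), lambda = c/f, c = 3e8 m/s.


lambda = c / f = 3.0000e+08 / 7.5075e+09 = 0.03996004 m
FSPL = 20 * log10(4*pi*4676.0/0.03996004) = 123.3 dB

123.3 dB


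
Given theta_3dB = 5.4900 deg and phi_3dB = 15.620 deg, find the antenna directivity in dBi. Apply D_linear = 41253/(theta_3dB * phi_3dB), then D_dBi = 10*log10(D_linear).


D_linear = 41253 / (5.4900 * 15.620) = 481.0632
D_dBi = 10 * log10(481.0632) = 26.82 dBi

26.82 dBi


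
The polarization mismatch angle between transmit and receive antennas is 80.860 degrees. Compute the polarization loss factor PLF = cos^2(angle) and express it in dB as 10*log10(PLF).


PLF_linear = cos^2(80.860 deg) = 0.02523249
PLF_dB = 10 * log10(0.02523249) = -15.98 dB

-15.98 dB


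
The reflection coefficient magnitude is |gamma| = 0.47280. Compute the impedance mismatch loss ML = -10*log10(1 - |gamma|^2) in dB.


ML = -10 * log10(1 - 0.47280^2) = -10 * log10(0.77646016) = 1.099 dB

1.099 dB


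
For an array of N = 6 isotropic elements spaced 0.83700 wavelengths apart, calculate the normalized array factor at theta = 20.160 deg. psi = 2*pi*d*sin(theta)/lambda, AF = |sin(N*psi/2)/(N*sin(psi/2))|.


psi = 2*pi*0.83700*sin(20.160 deg) = 1.812486 rad
AF = |sin(6*1.812486/2) / (6*sin(1.812486/2))| = 0.1585

0.1585


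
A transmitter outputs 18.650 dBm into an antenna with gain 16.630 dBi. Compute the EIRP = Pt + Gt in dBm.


EIRP = Pt + Gt = 18.650 + 16.630 = 35.28 dBm

35.28 dBm


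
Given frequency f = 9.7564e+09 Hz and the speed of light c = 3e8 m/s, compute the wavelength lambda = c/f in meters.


lambda = c / f = 3.0000e+08 / 9.7564e+09 = 0.03075 m

0.03075 m


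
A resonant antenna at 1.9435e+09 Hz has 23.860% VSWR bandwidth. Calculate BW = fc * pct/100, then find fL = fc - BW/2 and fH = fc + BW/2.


BW = 1.9435e+09 * 23.860/100 = 4.637191e+08 Hz
fL = 1.9435e+09 - 4.637191e+08/2 = 1.712e+09 Hz
fH = 1.9435e+09 + 4.637191e+08/2 = 2.175e+09 Hz

BW=4.637e+08 Hz, fL=1.712e+09 Hz, fH=2.175e+09 Hz


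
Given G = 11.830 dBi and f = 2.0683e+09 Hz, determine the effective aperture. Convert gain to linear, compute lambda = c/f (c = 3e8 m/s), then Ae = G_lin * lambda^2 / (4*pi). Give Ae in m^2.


lambda = c / f = 3.0000e+08 / 2.0683e+09 = 0.1450467 m
G_linear = 10^(11.830/10) = 15.24053
Ae = G_linear * lambda^2 / (4*pi) = 15.24053 * 0.1450467^2 / (4*pi) = 0.02552 m^2

0.02552 m^2


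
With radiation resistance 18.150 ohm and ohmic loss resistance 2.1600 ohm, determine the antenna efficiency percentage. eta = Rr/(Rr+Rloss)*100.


eta = 18.150 / (18.150 + 2.1600) * 100 = 89.36%

89.36%


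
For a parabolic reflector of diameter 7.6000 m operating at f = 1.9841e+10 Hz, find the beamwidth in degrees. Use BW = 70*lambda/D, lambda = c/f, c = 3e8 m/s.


lambda = c / f = 3.0000e+08 / 1.9841e+10 = 0.01512021 m
BW = 70 * 0.01512021 / 7.6000 = 0.1393 deg

0.1393 deg


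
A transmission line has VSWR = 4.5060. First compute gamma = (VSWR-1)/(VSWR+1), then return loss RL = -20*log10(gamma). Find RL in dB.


gamma = (4.5060 - 1) / (4.5060 + 1) = 0.6367599
RL = -20 * log10(0.6367599) = 3.920 dB

3.920 dB


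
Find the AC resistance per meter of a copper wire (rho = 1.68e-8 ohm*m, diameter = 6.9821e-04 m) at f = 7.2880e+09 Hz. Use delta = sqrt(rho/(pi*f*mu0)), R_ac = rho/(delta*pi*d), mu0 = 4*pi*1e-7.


delta = sqrt(1.68e-8 / (pi * 7.2880e+09 * 4*pi*1e-7)) = 7.641359e-07 m
R_ac = 1.68e-8 / (7.641359e-07 * pi * 6.9821e-04) = 10.02 ohm/m

10.02 ohm/m


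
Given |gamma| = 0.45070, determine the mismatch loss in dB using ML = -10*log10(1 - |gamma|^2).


ML = -10 * log10(1 - 0.45070^2) = -10 * log10(0.79686951) = 0.9861 dB

0.9861 dB


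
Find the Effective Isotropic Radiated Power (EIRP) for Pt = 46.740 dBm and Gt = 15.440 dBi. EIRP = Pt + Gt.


EIRP = Pt + Gt = 46.740 + 15.440 = 62.18 dBm

62.18 dBm


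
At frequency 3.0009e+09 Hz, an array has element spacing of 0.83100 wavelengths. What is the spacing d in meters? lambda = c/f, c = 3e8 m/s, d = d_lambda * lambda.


lambda = c / f = 3.0000e+08 / 3.0009e+09 = 0.09997001 m
d = 0.83100 * 0.09997001 = 0.08308 m

0.08308 m


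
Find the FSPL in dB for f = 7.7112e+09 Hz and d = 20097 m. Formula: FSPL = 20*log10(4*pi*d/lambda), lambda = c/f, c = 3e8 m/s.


lambda = c / f = 3.0000e+08 / 7.7112e+09 = 0.03890445 m
FSPL = 20 * log10(4*pi*20097/0.03890445) = 136.2 dB

136.2 dB


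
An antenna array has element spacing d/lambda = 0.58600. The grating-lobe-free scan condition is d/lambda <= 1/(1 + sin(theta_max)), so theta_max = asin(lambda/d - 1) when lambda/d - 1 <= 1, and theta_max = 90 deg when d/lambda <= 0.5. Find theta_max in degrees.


lambda/d - 1 = 1/0.58600 - 1 = 0.7064846
theta_max = asin(0.7064846) = 44.95 deg

44.95 deg


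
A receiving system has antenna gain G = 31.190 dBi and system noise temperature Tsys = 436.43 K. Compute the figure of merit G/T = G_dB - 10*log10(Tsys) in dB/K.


G/T = 31.190 - 10*log10(436.43) = 31.190 - 26.39915 = 4.791 dB/K

4.791 dB/K


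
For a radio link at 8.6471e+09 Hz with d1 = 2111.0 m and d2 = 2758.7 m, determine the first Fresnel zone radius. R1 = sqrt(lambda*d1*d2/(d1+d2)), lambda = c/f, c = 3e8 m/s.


lambda = c / f = 3.0000e+08 / 8.6471e+09 = 0.03469371 m
R1 = sqrt(0.03469371 * 2111.0 * 2758.7 / (2111.0 + 2758.7)) = 6.441 m

6.441 m


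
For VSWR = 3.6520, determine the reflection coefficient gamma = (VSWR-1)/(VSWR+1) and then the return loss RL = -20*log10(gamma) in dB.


gamma = (3.6520 - 1) / (3.6520 + 1) = 0.5700774
RL = -20 * log10(0.5700774) = 4.881 dB

4.881 dB


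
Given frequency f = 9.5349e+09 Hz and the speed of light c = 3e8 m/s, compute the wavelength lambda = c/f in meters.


lambda = c / f = 3.0000e+08 / 9.5349e+09 = 0.03146 m

0.03146 m


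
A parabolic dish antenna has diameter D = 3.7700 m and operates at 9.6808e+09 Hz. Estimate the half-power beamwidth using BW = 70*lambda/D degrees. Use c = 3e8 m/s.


lambda = c / f = 3.0000e+08 / 9.6808e+09 = 0.03098917 m
BW = 70 * 0.03098917 / 3.7700 = 0.5754 deg

0.5754 deg


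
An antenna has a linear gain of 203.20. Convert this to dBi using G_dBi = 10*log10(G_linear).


G_dBi = 10 * log10(203.20) = 23.08 dBi

23.08 dBi


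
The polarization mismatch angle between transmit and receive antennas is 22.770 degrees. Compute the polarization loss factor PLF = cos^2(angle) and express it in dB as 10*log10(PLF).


PLF_linear = cos^2(22.770 deg) = 0.8502056
PLF_dB = 10 * log10(0.8502056) = -0.7048 dB

-0.7048 dB


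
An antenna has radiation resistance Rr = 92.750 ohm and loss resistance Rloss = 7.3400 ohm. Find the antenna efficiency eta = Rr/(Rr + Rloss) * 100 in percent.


eta = 92.750 / (92.750 + 7.3400) * 100 = 92.67%

92.67%


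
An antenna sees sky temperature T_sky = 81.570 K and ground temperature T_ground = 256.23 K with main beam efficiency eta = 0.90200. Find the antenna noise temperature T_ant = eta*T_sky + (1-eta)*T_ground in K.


T_ant = 0.90200 * 81.570 + (1 - 0.90200) * 256.23 = 98.69 K

98.69 K


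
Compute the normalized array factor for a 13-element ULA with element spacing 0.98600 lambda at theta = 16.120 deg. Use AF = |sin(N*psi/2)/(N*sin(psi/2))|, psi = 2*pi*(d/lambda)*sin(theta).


psi = 2*pi*0.98600*sin(16.120 deg) = 1.720103 rad
AF = |sin(13*1.720103/2) / (13*sin(1.720103/2))| = 0.09976

0.09976


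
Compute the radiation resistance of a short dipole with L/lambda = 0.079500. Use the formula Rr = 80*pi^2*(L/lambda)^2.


Rr = 80 * pi^2 * (0.079500)^2 = 80 * 9.869604 * 6.320250e-03 = 4.990 ohm

4.990 ohm


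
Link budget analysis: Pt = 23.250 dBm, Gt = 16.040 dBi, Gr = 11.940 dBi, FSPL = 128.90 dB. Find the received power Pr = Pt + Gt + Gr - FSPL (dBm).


Pr = 23.250 + 16.040 + 11.940 - 128.90 = -77.67 dBm

-77.67 dBm


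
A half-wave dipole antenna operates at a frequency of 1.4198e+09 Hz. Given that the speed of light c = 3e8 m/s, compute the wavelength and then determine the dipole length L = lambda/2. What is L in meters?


lambda = c / f = 3.0000e+08 / 1.4198e+09 = 0.2112974 m
L = lambda / 2 = 0.2112974 / 2 = 0.1056 m

0.1056 m


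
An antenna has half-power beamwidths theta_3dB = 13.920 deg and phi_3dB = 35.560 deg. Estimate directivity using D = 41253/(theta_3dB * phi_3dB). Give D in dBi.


D_linear = 41253 / (13.920 * 35.560) = 83.34020
D_dBi = 10 * log10(83.34020) = 19.21 dBi

19.21 dBi


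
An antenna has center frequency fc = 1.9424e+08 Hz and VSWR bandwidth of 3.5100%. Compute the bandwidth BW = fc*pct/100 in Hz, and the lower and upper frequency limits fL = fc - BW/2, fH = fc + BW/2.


BW = 1.9424e+08 * 3.5100/100 = 6.817824e+06 Hz
fL = 1.9424e+08 - 6.817824e+06/2 = 1.908e+08 Hz
fH = 1.9424e+08 + 6.817824e+06/2 = 1.976e+08 Hz

BW=6.818e+06 Hz, fL=1.908e+08 Hz, fH=1.976e+08 Hz


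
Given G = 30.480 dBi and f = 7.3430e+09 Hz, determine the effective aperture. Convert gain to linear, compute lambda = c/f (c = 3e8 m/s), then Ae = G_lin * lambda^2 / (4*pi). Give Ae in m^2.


lambda = c / f = 3.0000e+08 / 7.3430e+09 = 0.04085524 m
G_linear = 10^(30.480/10) = 1116.863
Ae = G_linear * lambda^2 / (4*pi) = 1116.863 * 0.04085524^2 / (4*pi) = 0.1483 m^2

0.1483 m^2


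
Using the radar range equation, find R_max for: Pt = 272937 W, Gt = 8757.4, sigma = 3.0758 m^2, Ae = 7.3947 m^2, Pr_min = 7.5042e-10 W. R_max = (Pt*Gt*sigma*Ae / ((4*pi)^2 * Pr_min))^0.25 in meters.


R^4 = 272937*8757.4*3.0758*7.3947 / ((4*pi)^2 * 7.5042e-10) = 4.587670e+17
R_max = 4.587670e+17^0.25 = 26025 m

26025 m


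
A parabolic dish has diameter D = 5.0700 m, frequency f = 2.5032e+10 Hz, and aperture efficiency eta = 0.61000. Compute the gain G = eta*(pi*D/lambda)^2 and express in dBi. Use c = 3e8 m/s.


lambda = c / f = 3.0000e+08 / 2.5032e+10 = 0.01198466 m
G_linear = 0.61000 * (pi * 5.0700 / 0.01198466)^2 = 1.077442e+06
G_dBi = 10 * log10(1.077442e+06) = 60.32 dBi

60.32 dBi


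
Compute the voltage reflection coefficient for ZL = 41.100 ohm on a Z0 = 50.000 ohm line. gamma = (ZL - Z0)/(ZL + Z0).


gamma = (41.100 - 50.000) / (41.100 + 50.000) = -0.09769

-0.09769


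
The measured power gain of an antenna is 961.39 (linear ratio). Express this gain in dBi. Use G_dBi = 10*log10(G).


G_dBi = 10 * log10(961.39) = 29.83 dBi

29.83 dBi


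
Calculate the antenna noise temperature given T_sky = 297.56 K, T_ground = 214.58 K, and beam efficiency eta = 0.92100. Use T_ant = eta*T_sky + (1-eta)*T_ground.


T_ant = 0.92100 * 297.56 + (1 - 0.92100) * 214.58 = 291.0 K

291.0 K


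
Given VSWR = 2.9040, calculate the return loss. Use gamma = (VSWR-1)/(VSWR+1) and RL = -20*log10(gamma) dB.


gamma = (2.9040 - 1) / (2.9040 + 1) = 0.4877049
RL = -20 * log10(0.4877049) = 6.237 dB

6.237 dB


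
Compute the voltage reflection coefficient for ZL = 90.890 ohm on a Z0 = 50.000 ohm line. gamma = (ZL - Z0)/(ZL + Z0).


gamma = (90.890 - 50.000) / (90.890 + 50.000) = 0.2902

0.2902


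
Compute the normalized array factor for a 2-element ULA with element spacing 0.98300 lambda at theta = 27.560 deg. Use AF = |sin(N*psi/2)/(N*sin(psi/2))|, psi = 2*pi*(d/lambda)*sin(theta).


psi = 2*pi*0.98300*sin(27.560 deg) = 2.857666 rad
AF = |sin(2*2.857666/2) / (2*sin(2.857666/2))| = 0.1415

0.1415


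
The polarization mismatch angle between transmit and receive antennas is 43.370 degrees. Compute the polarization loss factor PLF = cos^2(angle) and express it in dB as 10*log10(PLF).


PLF_linear = cos^2(43.370 deg) = 0.5284335
PLF_dB = 10 * log10(0.5284335) = -2.770 dB

-2.770 dB


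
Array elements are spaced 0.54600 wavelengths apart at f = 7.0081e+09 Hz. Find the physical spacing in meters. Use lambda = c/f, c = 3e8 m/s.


lambda = c / f = 3.0000e+08 / 7.0081e+09 = 0.04280761 m
d = 0.54600 * 0.04280761 = 0.02337 m

0.02337 m


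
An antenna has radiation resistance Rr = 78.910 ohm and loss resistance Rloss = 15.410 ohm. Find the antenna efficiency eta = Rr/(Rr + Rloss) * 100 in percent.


eta = 78.910 / (78.910 + 15.410) * 100 = 83.66%

83.66%


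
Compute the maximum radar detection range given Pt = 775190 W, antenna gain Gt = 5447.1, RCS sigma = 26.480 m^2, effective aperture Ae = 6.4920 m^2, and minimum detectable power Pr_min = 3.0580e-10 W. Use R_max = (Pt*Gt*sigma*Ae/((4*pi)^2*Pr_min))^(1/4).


R^4 = 775190*5447.1*26.480*6.4920 / ((4*pi)^2 * 3.0580e-10) = 1.503186e+19
R_max = 1.503186e+19^0.25 = 62266 m

62266 m


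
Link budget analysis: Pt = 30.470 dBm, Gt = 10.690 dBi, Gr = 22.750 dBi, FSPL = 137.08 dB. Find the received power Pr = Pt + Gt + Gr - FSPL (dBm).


Pr = 30.470 + 10.690 + 22.750 - 137.08 = -73.17 dBm

-73.17 dBm


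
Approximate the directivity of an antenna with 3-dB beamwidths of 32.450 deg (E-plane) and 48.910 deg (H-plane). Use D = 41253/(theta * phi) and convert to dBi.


D_linear = 41253 / (32.450 * 48.910) = 25.99221
D_dBi = 10 * log10(25.99221) = 14.15 dBi

14.15 dBi


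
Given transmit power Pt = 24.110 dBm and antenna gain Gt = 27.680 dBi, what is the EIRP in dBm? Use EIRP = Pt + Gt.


EIRP = Pt + Gt = 24.110 + 27.680 = 51.79 dBm

51.79 dBm


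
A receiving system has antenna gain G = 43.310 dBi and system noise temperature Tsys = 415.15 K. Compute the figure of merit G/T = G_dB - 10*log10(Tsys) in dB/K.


G/T = 43.310 - 10*log10(415.15) = 43.310 - 26.18205 = 17.13 dB/K

17.13 dB/K


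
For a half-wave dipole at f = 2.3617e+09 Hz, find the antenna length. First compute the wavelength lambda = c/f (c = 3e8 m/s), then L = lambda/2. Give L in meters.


lambda = c / f = 3.0000e+08 / 2.3617e+09 = 0.1270271 m
L = lambda / 2 = 0.1270271 / 2 = 0.06351 m

0.06351 m


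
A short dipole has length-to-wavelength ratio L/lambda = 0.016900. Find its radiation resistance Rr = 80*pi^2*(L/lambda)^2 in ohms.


Rr = 80 * pi^2 * (0.016900)^2 = 80 * 9.869604 * 2.856100e-04 = 0.2255 ohm

0.2255 ohm


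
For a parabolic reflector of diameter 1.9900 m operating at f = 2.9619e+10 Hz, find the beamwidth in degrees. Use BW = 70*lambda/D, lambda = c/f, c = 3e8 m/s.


lambda = c / f = 3.0000e+08 / 2.9619e+10 = 0.01012863 m
BW = 70 * 0.01012863 / 1.9900 = 0.3563 deg

0.3563 deg


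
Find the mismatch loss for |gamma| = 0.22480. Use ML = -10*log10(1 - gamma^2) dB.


ML = -10 * log10(1 - 0.22480^2) = -10 * log10(0.94946496) = 0.2252 dB

0.2252 dB


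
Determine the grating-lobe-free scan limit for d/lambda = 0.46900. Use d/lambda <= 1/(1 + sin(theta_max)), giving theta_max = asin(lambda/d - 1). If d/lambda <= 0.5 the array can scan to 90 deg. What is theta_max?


lambda/d - 1 = 1/0.46900 - 1 = 1.132196 >= 1
d/lambda <= 0.5, so the array can scan to endfire without grating lobes: theta_max = 90 deg

90 deg


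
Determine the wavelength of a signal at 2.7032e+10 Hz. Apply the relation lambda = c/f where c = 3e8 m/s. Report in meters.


lambda = c / f = 3.0000e+08 / 2.7032e+10 = 0.01110 m

0.01110 m


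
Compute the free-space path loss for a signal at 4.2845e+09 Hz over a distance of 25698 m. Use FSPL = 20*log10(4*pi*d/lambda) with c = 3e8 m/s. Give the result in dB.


lambda = c / f = 3.0000e+08 / 4.2845e+09 = 0.07001984 m
FSPL = 20 * log10(4*pi*25698/0.07001984) = 133.3 dB

133.3 dB


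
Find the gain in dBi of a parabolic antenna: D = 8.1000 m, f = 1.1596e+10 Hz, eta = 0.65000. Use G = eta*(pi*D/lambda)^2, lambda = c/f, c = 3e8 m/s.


lambda = c / f = 3.0000e+08 / 1.1596e+10 = 0.02587099 m
G_linear = 0.65000 * (pi * 8.1000 / 0.02587099)^2 = 628864.4
G_dBi = 10 * log10(628864.4) = 57.99 dBi

57.99 dBi


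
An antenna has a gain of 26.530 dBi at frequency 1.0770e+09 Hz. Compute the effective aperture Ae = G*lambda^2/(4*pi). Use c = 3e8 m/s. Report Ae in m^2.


lambda = c / f = 3.0000e+08 / 1.0770e+09 = 0.2785515 m
G_linear = 10^(26.530/10) = 449.7799
Ae = G_linear * lambda^2 / (4*pi) = 449.7799 * 0.2785515^2 / (4*pi) = 2.777 m^2

2.777 m^2


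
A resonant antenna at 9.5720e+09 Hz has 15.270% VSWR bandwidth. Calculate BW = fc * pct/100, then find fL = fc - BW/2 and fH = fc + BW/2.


BW = 9.5720e+09 * 15.270/100 = 1.461644e+09 Hz
fL = 9.5720e+09 - 1.461644e+09/2 = 8.841e+09 Hz
fH = 9.5720e+09 + 1.461644e+09/2 = 1.030e+10 Hz

BW=1.462e+09 Hz, fL=8.841e+09 Hz, fH=1.030e+10 Hz


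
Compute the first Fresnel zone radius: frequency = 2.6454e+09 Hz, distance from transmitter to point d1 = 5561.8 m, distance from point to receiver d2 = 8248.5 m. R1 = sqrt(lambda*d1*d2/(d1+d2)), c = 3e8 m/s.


lambda = c / f = 3.0000e+08 / 2.6454e+09 = 0.1134044 m
R1 = sqrt(0.1134044 * 5561.8 * 8248.5 / (5561.8 + 8248.5)) = 19.41 m

19.41 m


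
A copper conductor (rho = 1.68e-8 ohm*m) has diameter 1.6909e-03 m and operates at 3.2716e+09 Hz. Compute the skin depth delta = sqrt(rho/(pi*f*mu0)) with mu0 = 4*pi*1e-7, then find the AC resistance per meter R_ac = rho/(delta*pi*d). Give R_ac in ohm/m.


delta = sqrt(1.68e-8 / (pi * 3.2716e+09 * 4*pi*1e-7)) = 1.140498e-06 m
R_ac = 1.68e-8 / (1.140498e-06 * pi * 1.6909e-03) = 2.773 ohm/m

2.773 ohm/m


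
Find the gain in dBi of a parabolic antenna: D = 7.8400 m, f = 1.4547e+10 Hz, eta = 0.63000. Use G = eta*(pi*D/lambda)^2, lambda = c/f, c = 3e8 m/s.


lambda = c / f = 3.0000e+08 / 1.4547e+10 = 0.02062281 m
G_linear = 0.63000 * (pi * 7.8400 / 0.02062281)^2 = 898621.4
G_dBi = 10 * log10(898621.4) = 59.54 dBi

59.54 dBi
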